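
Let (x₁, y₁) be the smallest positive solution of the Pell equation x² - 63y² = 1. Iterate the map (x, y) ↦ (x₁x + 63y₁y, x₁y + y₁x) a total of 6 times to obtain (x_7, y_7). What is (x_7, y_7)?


Step 1: Find the fundamental solution (x₁, y₁) of x² - 63y² = 1.
  Expand √63 as a continued fraction. a₀ = ⌊√63⌋ = 7; iterate m_{k+1} = d_k·a_k − m_k, d_{k+1} = (63 − m_{k+1}²)/d_k, a_{k+1} = ⌊(a₀ + m_{k+1})/d_{k+1}⌋ (starting m₀ = 0, d₀ = 1), with convergents p_k = a_k·p_{k-1} + p_{k-2}, q_k = a_k·q_{k-1} + q_{k-2} (p₋₁ = 1, q₋₁ = 0):
  k = 0: a₀ = 7; p₀/q₀ = 7/1; p₀² − 63·q₀² = 49 − 63 = -14.
  k = 1: m = 7, d = 14, a = ⌊(7 + 7)/14⌋ = 1; p/q = (1·7 + 1)/(1·1 + 0) = 8/1; p² − 63·q² = 64 − 63 = 1.
  The first convergent with p² − 63·q² = 1 gives the fundamental solution (x₁, y₁) = (8, 1).
Step 2: Apply the recurrence (x_{n+1}, y_{n+1}) = (x₁x_n + 63y₁y_n, x₁y_n + y₁x_n) repeatedly.
  From (x_1, y_1) = (8, 1): x_2 = 8·8 + 63·1·1 = 127; y_2 = 8·1 + 1·8 = 16.
  From (x_2, y_2) = (127, 16): x_3 = 8·127 + 63·1·16 = 2024; y_3 = 8·16 + 1·127 = 255.
  From (x_3, y_3) = (2024, 255): x_4 = 8·2024 + 63·1·255 = 32257; y_4 = 8·255 + 1·2024 = 4064.
  From (x_4, y_4) = (32257, 4064): x_5 = 8·32257 + 63·1·4064 = 514088; y_5 = 8·4064 + 1·32257 = 64769.
  From (x_5, y_5) = (514088, 64769): x_6 = 8·514088 + 63·1·64769 = 8193151; y_6 = 8·64769 + 1·514088 = 1032240.
  From (x_6, y_6) = (8193151, 1032240): x_7 = 8·8193151 + 63·1·1032240 = 130576328; y_7 = 8·1032240 + 1·8193151 = 16451071.
Step 3: Verify x_7² - 63·y_7² = 17050177433963584 - 17050177433963583 = 1 (should be 1). ✓

(x_1, y_1) = (8, 1); (x_7, y_7) = (130576328, 16451071).


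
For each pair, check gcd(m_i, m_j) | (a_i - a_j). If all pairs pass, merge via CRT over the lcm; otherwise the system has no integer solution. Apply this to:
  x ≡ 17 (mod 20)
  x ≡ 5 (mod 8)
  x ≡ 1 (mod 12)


Moduli 20, 8, 12 are not pairwise coprime, so CRT works modulo lcm(m_i) when all pairwise compatibility conditions hold.
Pairwise compatibility: gcd(m_i, m_j) must divide a_i - a_j for every pair.
Merge one congruence at a time:
  Start: x ≡ 17 (mod 20).
  Combine with x ≡ 5 (mod 8): gcd(20, 8) = 4; 5 - 17 = -12, which IS divisible by 4, so compatible.
    Write x = 17 + 20·t and substitute into x ≡ 5 (mod 8): 20·t ≡ 5 − 17 = -12 (mod 8).
    Divide the congruence (and modulus) by g = 4: 5·t ≡ -3 (mod 2).
    Reduce coefficients mod 2: 1·t ≡ 1 (mod 2).
    So t ≡ 1 (mod 2).
    Then x = 17 + 20·1 = 37, valid modulo lcm(20, 8) = 40: x ≡ 37 (mod 40).
  Combine with x ≡ 1 (mod 12): gcd(40, 12) = 4; 1 - 37 = -36, which IS divisible by 4, so compatible.
    Write x = 37 + 40·t and substitute into x ≡ 1 (mod 12): 40·t ≡ 1 − 37 = -36 (mod 12).
    Divide the congruence (and modulus) by g = 4: 10·t ≡ -9 (mod 3).
    Reduce coefficients mod 3: 1·t ≡ 0 (mod 3).
    So t ≡ 0 (mod 3).
    Then x = 37 + 40·0 = 37, valid modulo lcm(40, 12) = 120: x ≡ 37 (mod 120).
Verify: 37 mod 20 = 17, 37 mod 8 = 5, 37 mod 12 = 1.

x ≡ 37 (mod 120).


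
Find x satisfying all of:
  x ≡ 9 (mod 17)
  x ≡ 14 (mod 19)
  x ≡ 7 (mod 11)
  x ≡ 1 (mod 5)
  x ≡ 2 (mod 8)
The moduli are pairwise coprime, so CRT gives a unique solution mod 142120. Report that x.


Product of moduli M = 17 · 19 · 11 · 5 · 8 = 142120.
Merge one congruence at a time:
  Start: x ≡ 9 (mod 17).
  Combine with x ≡ 14 (mod 19); new modulus lcm = 323.
    Write x = 9 + 17·t and substitute into x ≡ 14 (mod 19): 17·t ≡ 14 − 9 = 5 (mod 19).
    The inverse of 17 mod 19 is 9 (since 17·9 = 153 = 8·19 + 1), so t ≡ 9·5 = 45 ≡ 7 (mod 19).
    Then x = 9 + 17·7 = 128, valid modulo lcm(17, 19) = 323: x ≡ 128 (mod 323).
  Combine with x ≡ 7 (mod 11); new modulus lcm = 3553.
    Write x = 128 + 323·t and substitute into x ≡ 7 (mod 11): 323·t ≡ 7 − 128 = -121 (mod 11).
    Reduce coefficients mod 11: 4·t ≡ 0 (mod 11).
    The inverse of 4 mod 11 is 3 (since 4·3 = 12 = 1·11 + 1), so t ≡ 3·0 = 0 ≡ 0 (mod 11).
    Then x = 128 + 323·0 = 128, valid modulo lcm(323, 11) = 3553: x ≡ 128 (mod 3553).
  Combine with x ≡ 1 (mod 5); new modulus lcm = 17765.
    Write x = 128 + 3553·t and substitute into x ≡ 1 (mod 5): 3553·t ≡ 1 − 128 = -127 (mod 5).
    Reduce coefficients mod 5: 3·t ≡ 3 (mod 5).
    The inverse of 3 mod 5 is 2 (since 3·2 = 6 = 1·5 + 1), so t ≡ 2·3 = 6 ≡ 1 (mod 5).
    Then x = 128 + 3553·1 = 3681, valid modulo lcm(3553, 5) = 17765: x ≡ 3681 (mod 17765).
  Combine with x ≡ 2 (mod 8); new modulus lcm = 142120.
    Write x = 3681 + 17765·t and substitute into x ≡ 2 (mod 8): 17765·t ≡ 2 − 3681 = -3679 (mod 8).
    Reduce coefficients mod 8: 5·t ≡ 1 (mod 8).
    The inverse of 5 mod 8 is 5 (since 5·5 = 25 = 3·8 + 1), so t ≡ 5·1 = 5 ≡ 5 (mod 8).
    Then x = 3681 + 17765·5 = 92506, valid modulo lcm(17765, 8) = 142120: x ≡ 92506 (mod 142120).
Verify against each original: 92506 mod 17 = 9, 92506 mod 19 = 14, 92506 mod 11 = 7, 92506 mod 5 = 1, 92506 mod 8 = 2.

x ≡ 92506 (mod 142120).


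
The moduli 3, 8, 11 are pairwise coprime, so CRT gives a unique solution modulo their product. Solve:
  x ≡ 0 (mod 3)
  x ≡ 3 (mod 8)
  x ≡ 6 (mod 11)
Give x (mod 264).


Moduli 3, 8, 11 are pairwise coprime; by CRT there is a unique solution modulo M = 3 · 8 · 11 = 264.
Solve pairwise, accumulating the modulus:
  Start with x ≡ 0 (mod 3).
  Combine with x ≡ 3 (mod 8): since gcd(3, 8) = 1, we get a unique residue mod 24.
    Write x = 0 + 3·t and substitute into x ≡ 3 (mod 8): 3·t ≡ 3 − 0 = 3 (mod 8).
    The inverse of 3 mod 8 is 3 (since 3·3 = 9 = 1·8 + 1), so t ≡ 3·3 = 9 ≡ 1 (mod 8).
    Then x = 0 + 3·1 = 3, valid modulo lcm(3, 8) = 24: x ≡ 3 (mod 24).
  Combine with x ≡ 6 (mod 11): since gcd(24, 11) = 1, we get a unique residue mod 264.
    Write x = 3 + 24·t and substitute into x ≡ 6 (mod 11): 24·t ≡ 6 − 3 = 3 (mod 11).
    Reduce coefficients mod 11: 2·t ≡ 3 (mod 11).
    The inverse of 2 mod 11 is 6 (since 2·6 = 12 = 1·11 + 1), so t ≡ 6·3 = 18 ≡ 7 (mod 11).
    Then x = 3 + 24·7 = 171, valid modulo lcm(24, 11) = 264: x ≡ 171 (mod 264).
Verify: 171 mod 3 = 0 ✓, 171 mod 8 = 3 ✓, 171 mod 11 = 6 ✓.

x ≡ 171 (mod 264).


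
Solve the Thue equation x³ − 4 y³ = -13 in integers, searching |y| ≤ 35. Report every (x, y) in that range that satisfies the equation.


The equation is x³ - 4y³ = -13. For fixed y, x³ = 4·y³ − 13, so a solution requires the RHS to be a perfect cube.
Strategy: iterate y from -35 to 35, compute RHS = 4·y³ − 13, and check whether it is a (positive or negative) perfect cube.
Check small values of y:
  y = 0: RHS = -13 is not a perfect cube.
  y = 1: RHS = -9 is not a perfect cube.
  y = -1: RHS = -17 is not a perfect cube.
  y = 2: RHS = 19 is not a perfect cube.
  y = -2: RHS = -45 is not a perfect cube.
  y = 3: RHS = 95 is not a perfect cube.
  y = -3: RHS = -121 is not a perfect cube.
Continuing the search up to |y| = 35 finds no solutions either.
No (x, y) in the scanned range satisfies the equation.

No integer solutions with |y| ≤ 35.


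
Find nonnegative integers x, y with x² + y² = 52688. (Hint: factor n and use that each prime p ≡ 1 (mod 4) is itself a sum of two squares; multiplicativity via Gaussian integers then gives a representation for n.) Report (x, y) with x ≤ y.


Step 1: Factor n = 52688 = 2^4 · 37 · 89.
Step 2: Check the mod-4 condition on each prime factor: 2 = 2 (special); 37 ≡ 1 (mod 4), exponent 1; 89 ≡ 1 (mod 4), exponent 1.
All primes ≡ 3 (mod 4) appear to even exponent (or don't appear), so by the two-squares theorem n IS expressible as a sum of two squares.
Step 3: Build a representation. Group n = k² · m with k = 4 and m = 37 · 89 = 3293 (a product of primes ≡ 1 (mod 4)); a representation of m scales to one of n via (k·x)² + (k·y)² = k²(x² + y²). Each prime p ≡ 1 (mod 4) is itself a sum of two squares; find a² by testing p − a² for a perfect square:
  37: 37 − 1² = 36 = 6² ⇒ 37 = 1² + 6².
  89: 89 − 1² = 88, 89 − 2² = 85, 89 − 3² = 80, 89 − 4² = 73, 89 − 5² = 64 = 8² ⇒ 89 = 5² + 8².
  Combine using the Brahmagupta–Fibonacci identity (a² + b²)(c² + d²) = (ac − bd)² + (ad + bc)² = (ac + bd)² + (ad − bc)²:
  37 · 89 = 3293: from (1² + 6²)(5² + 8²), take (1·5 − 6·8, 1·8 + 6·5) = (5 − 48, 8 + 30) = (-43, 38); dropping signs (only squares matter) gives (43, 38); check 43² + 38² = 1849 + 1444 = 3293 ✓.
  Scale by k = 4: (4·43, 4·38) = (172, 152).
Step 4: Order so x ≤ y and verify: 152² + 172² = 23104 + 29584 = 52688 = n. ✓

n = 52688 = 152² + 172² (one valid representation with x ≤ y).


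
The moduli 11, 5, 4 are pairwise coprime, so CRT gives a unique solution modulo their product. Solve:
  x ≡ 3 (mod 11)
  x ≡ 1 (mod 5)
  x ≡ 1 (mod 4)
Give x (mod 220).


Moduli 11, 5, 4 are pairwise coprime; by CRT there is a unique solution modulo M = 11 · 5 · 4 = 220.
Solve pairwise, accumulating the modulus:
  Start with x ≡ 3 (mod 11).
  Combine with x ≡ 1 (mod 5): since gcd(11, 5) = 1, we get a unique residue mod 55.
    Write x = 3 + 11·t and substitute into x ≡ 1 (mod 5): 11·t ≡ 1 − 3 = -2 (mod 5).
    Reduce coefficients mod 5: 1·t ≡ 3 (mod 5).
    So t ≡ 3 (mod 5).
    Then x = 3 + 11·3 = 36, valid modulo lcm(11, 5) = 55: x ≡ 36 (mod 55).
  Combine with x ≡ 1 (mod 4): since gcd(55, 4) = 1, we get a unique residue mod 220.
    Write x = 36 + 55·t and substitute into x ≡ 1 (mod 4): 55·t ≡ 1 − 36 = -35 (mod 4).
    Reduce coefficients mod 4: 3·t ≡ 1 (mod 4).
    The inverse of 3 mod 4 is 3 (since 3·3 = 9 = 2·4 + 1), so t ≡ 3·1 = 3 ≡ 3 (mod 4).
    Then x = 36 + 55·3 = 201, valid modulo lcm(55, 4) = 220: x ≡ 201 (mod 220).
Verify: 201 mod 11 = 3 ✓, 201 mod 5 = 1 ✓, 201 mod 4 = 1 ✓.

x ≡ 201 (mod 220).


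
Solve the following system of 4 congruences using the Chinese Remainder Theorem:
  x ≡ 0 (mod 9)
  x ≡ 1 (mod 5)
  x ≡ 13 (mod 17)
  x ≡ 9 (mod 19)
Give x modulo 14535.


Product of moduli M = 9 · 5 · 17 · 19 = 14535.
Merge one congruence at a time:
  Start: x ≡ 0 (mod 9).
  Combine with x ≡ 1 (mod 5); new modulus lcm = 45.
    Write x = 0 + 9·t and substitute into x ≡ 1 (mod 5): 9·t ≡ 1 − 0 = 1 (mod 5).
    Reduce coefficients mod 5: 4·t ≡ 1 (mod 5).
    The inverse of 4 mod 5 is 4 (since 4·4 = 16 = 3·5 + 1), so t ≡ 4·1 = 4 ≡ 4 (mod 5).
    Then x = 0 + 9·4 = 36, valid modulo lcm(9, 5) = 45: x ≡ 36 (mod 45).
  Combine with x ≡ 13 (mod 17); new modulus lcm = 765.
    Write x = 36 + 45·t and substitute into x ≡ 13 (mod 17): 45·t ≡ 13 − 36 = -23 (mod 17).
    Reduce coefficients mod 17: 11·t ≡ 11 (mod 17).
    The inverse of 11 mod 17 is 14 (since 11·14 = 154 = 9·17 + 1), so t ≡ 14·11 = 154 ≡ 1 (mod 17).
    Then x = 36 + 45·1 = 81, valid modulo lcm(45, 17) = 765: x ≡ 81 (mod 765).
  Combine with x ≡ 9 (mod 19); new modulus lcm = 14535.
    Write x = 81 + 765·t and substitute into x ≡ 9 (mod 19): 765·t ≡ 9 − 81 = -72 (mod 19).
    Reduce coefficients mod 19: 5·t ≡ 4 (mod 19).
    The inverse of 5 mod 19 is 4 (since 5·4 = 20 = 1·19 + 1), so t ≡ 4·4 = 16 ≡ 16 (mod 19).
    Then x = 81 + 765·16 = 12321, valid modulo lcm(765, 19) = 14535: x ≡ 12321 (mod 14535).
Verify against each original: 12321 mod 9 = 0, 12321 mod 5 = 1, 12321 mod 17 = 13, 12321 mod 19 = 9.

x ≡ 12321 (mod 14535).


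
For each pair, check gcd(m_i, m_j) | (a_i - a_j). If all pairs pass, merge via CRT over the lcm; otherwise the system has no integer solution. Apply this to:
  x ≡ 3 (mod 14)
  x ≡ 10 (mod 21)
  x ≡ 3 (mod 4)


Moduli 14, 21, 4 are not pairwise coprime, so CRT works modulo lcm(m_i) when all pairwise compatibility conditions hold.
Pairwise compatibility: gcd(m_i, m_j) must divide a_i - a_j for every pair.
Merge one congruence at a time:
  Start: x ≡ 3 (mod 14).
  Combine with x ≡ 10 (mod 21): gcd(14, 21) = 7; 10 - 3 = 7, which IS divisible by 7, so compatible.
    Write x = 3 + 14·t and substitute into x ≡ 10 (mod 21): 14·t ≡ 10 − 3 = 7 (mod 21).
    Divide the congruence (and modulus) by g = 7: 2·t ≡ 1 (mod 3).
    The inverse of 2 mod 3 is 2 (since 2·2 = 4 = 1·3 + 1), so t ≡ 2·1 = 2 ≡ 2 (mod 3).
    Then x = 3 + 14·2 = 31, valid modulo lcm(14, 21) = 42: x ≡ 31 (mod 42).
  Combine with x ≡ 3 (mod 4): gcd(42, 4) = 2; 3 - 31 = -28, which IS divisible by 2, so compatible.
    Write x = 31 + 42·t and substitute into x ≡ 3 (mod 4): 42·t ≡ 3 − 31 = -28 (mod 4).
    Divide the congruence (and modulus) by g = 2: 21·t ≡ -14 (mod 2).
    Reduce coefficients mod 2: 1·t ≡ 0 (mod 2).
    So t ≡ 0 (mod 2).
    Then x = 31 + 42·0 = 31, valid modulo lcm(42, 4) = 84: x ≡ 31 (mod 84).
Verify: 31 mod 14 = 3, 31 mod 21 = 10, 31 mod 4 = 3.

x ≡ 31 (mod 84).


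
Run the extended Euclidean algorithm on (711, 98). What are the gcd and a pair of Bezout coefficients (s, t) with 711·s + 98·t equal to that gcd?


Euclidean algorithm on (711, 98) — divide until remainder is 0:
  711 = 7 · 98 + 25
  98 = 3 · 25 + 23
  25 = 1 · 23 + 2
  23 = 11 · 2 + 1
  2 = 2 · 1 + 0
gcd(711, 98) = 1.
Track Bezout coefficients alongside the remainders: start with r₀ = 711 = a·1 + b·0 (s = 1, t = 0) and r₁ = 98 = a·0 + b·1 (s = 0, t = 1); each new remainder r_{k+1} = r_{k-1} − q_k·r_k inherits s_{k+1} = s_{k-1} − q_k·s_k, t_{k+1} = t_{k-1} − q_k·t_k, so r_k = a·s_k + b·t_k at every step:
  q = 7: r = 25, s = 1 − 7·0 = 1, t = 0 − 7·1 = -7  (check: 711·1 + 98·(-7) = 25)
  q = 3: r = 23, s = 0 − 3·1 = -3, t = 1 − 3·(-7) = 22  (check: 711·(-3) + 98·22 = 23)
  q = 1: r = 2, s = 1 − 1·(-3) = 4, t = -7 − 1·22 = -29  (check: 711·4 + 98·(-29) = 2)
  q = 11: r = 1, s = -3 − 11·4 = -47, t = 22 − 11·(-29) = 341  (check: 711·(-47) + 98·341 = 1)
The row with r = 1 (the gcd) gives the Bezout coefficients s = -47, t = 341.
Result: 711 · (-47) + 98 · (341) = 1.

gcd(711, 98) = 1; s = -47, t = 341 (check: 711·(-47) + 98·341 = 1).


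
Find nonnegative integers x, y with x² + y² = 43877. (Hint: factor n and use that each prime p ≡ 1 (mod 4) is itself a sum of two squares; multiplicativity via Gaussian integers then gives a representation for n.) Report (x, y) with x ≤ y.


Step 1: Factor n = 43877 = 17 · 29 · 89.
Step 2: Check the mod-4 condition on each prime factor: 17 ≡ 1 (mod 4), exponent 1; 29 ≡ 1 (mod 4), exponent 1; 89 ≡ 1 (mod 4), exponent 1.
All primes ≡ 3 (mod 4) appear to even exponent (or don't appear), so by the two-squares theorem n IS expressible as a sum of two squares.
Step 3: Build a representation. Here n = 17 · 29 · 89 is a product of primes ≡ 1 (mod 4). Each prime p ≡ 1 (mod 4) is itself a sum of two squares; find a² by testing p − a² for a perfect square:
  17: 17 − 1² = 16 = 4² ⇒ 17 = 1² + 4².
  29: 29 − 1² = 28, 29 − 2² = 25 = 5² ⇒ 29 = 2² + 5².
  89: 89 − 1² = 88, 89 − 2² = 85, 89 − 3² = 80, 89 − 4² = 73, 89 − 5² = 64 = 8² ⇒ 89 = 5² + 8².
  Combine using the Brahmagupta–Fibonacci identity (a² + b²)(c² + d²) = (ac − bd)² + (ad + bc)² = (ac + bd)² + (ad − bc)²:
  17 · 29 = 493: from (1² + 4²)(2² + 5²), take (1·2 − 4·5, 1·5 + 4·2) = (2 − 20, 5 + 8) = (-18, 13); dropping signs (only squares matter) gives (18, 13); check 18² + 13² = 324 + 169 = 493 ✓.
  493 · 89 = 43877: from (18² + 13²)(5² + 8²), take (18·5 − 13·8, 18·8 + 13·5) = (90 − 104, 144 + 65) = (-14, 209); dropping signs (only squares matter) gives (14, 209); check 14² + 209² = 196 + 43681 = 43877 ✓.
Step 4: Order so x ≤ y and verify: 14² + 209² = 196 + 43681 = 43877 = n. ✓

n = 43877 = 14² + 209² (one valid representation with x ≤ y).


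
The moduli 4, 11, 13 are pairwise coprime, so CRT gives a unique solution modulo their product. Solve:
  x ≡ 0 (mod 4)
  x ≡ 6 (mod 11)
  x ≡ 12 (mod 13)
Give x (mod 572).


Moduli 4, 11, 13 are pairwise coprime; by CRT there is a unique solution modulo M = 4 · 11 · 13 = 572.
Solve pairwise, accumulating the modulus:
  Start with x ≡ 0 (mod 4).
  Combine with x ≡ 6 (mod 11): since gcd(4, 11) = 1, we get a unique residue mod 44.
    Write x = 0 + 4·t and substitute into x ≡ 6 (mod 11): 4·t ≡ 6 − 0 = 6 (mod 11).
    The inverse of 4 mod 11 is 3 (since 4·3 = 12 = 1·11 + 1), so t ≡ 3·6 = 18 ≡ 7 (mod 11).
    Then x = 0 + 4·7 = 28, valid modulo lcm(4, 11) = 44: x ≡ 28 (mod 44).
  Combine with x ≡ 12 (mod 13): since gcd(44, 13) = 1, we get a unique residue mod 572.
    Write x = 28 + 44·t and substitute into x ≡ 12 (mod 13): 44·t ≡ 12 − 28 = -16 (mod 13).
    Reduce coefficients mod 13: 5·t ≡ 10 (mod 13).
    The inverse of 5 mod 13 is 8 (since 5·8 = 40 = 3·13 + 1), so t ≡ 8·10 = 80 ≡ 2 (mod 13).
    Then x = 28 + 44·2 = 116, valid modulo lcm(44, 13) = 572: x ≡ 116 (mod 572).
Verify: 116 mod 4 = 0 ✓, 116 mod 11 = 6 ✓, 116 mod 13 = 12 ✓.

x ≡ 116 (mod 572).


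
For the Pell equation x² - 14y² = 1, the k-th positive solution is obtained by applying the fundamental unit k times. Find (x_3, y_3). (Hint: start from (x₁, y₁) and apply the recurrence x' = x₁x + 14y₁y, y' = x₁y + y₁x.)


Step 1: Find the fundamental solution (x₁, y₁) of x² - 14y² = 1.
  Expand √14 as a continued fraction. a₀ = ⌊√14⌋ = 3; iterate m_{k+1} = d_k·a_k − m_k, d_{k+1} = (14 − m_{k+1}²)/d_k, a_{k+1} = ⌊(a₀ + m_{k+1})/d_{k+1}⌋ (starting m₀ = 0, d₀ = 1), with convergents p_k = a_k·p_{k-1} + p_{k-2}, q_k = a_k·q_{k-1} + q_{k-2} (p₋₁ = 1, q₋₁ = 0):
  k = 0: a₀ = 3; p₀/q₀ = 3/1; p₀² − 14·q₀² = 9 − 14 = -5.
  k = 1: m = 3, d = 5, a = ⌊(3 + 3)/5⌋ = 1; p/q = (1·3 + 1)/(1·1 + 0) = 4/1; p² − 14·q² = 16 − 14 = 2.
  k = 2: m = 2, d = 2, a = ⌊(3 + 2)/2⌋ = 2; p/q = (2·4 + 3)/(2·1 + 1) = 11/3; p² − 14·q² = 121 − 126 = -5.
  k = 3: m = 2, d = 5, a = ⌊(3 + 2)/5⌋ = 1; p/q = (1·11 + 4)/(1·3 + 1) = 15/4; p² − 14·q² = 225 − 224 = 1.
  The first convergent with p² − 14·q² = 1 gives the fundamental solution (x₁, y₁) = (15, 4).
Step 2: Apply the recurrence (x_{n+1}, y_{n+1}) = (x₁x_n + 14y₁y_n, x₁y_n + y₁x_n) repeatedly.
  From (x_1, y_1) = (15, 4): x_2 = 15·15 + 14·4·4 = 449; y_2 = 15·4 + 4·15 = 120.
  From (x_2, y_2) = (449, 120): x_3 = 15·449 + 14·4·120 = 13455; y_3 = 15·120 + 4·449 = 3596.
Step 3: Verify x_3² - 14·y_3² = 181037025 - 181037024 = 1 (should be 1). ✓

(x_1, y_1) = (15, 4); (x_3, y_3) = (13455, 3596).


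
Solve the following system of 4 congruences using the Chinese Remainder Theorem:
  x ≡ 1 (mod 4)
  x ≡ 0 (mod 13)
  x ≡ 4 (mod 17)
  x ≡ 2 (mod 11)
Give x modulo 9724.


Product of moduli M = 4 · 13 · 17 · 11 = 9724.
Merge one congruence at a time:
  Start: x ≡ 1 (mod 4).
  Combine with x ≡ 0 (mod 13); new modulus lcm = 52.
    Write x = 1 + 4·t and substitute into x ≡ 0 (mod 13): 4·t ≡ 0 − 1 = -1 (mod 13).
    Reduce coefficients mod 13: 4·t ≡ 12 (mod 13).
    The inverse of 4 mod 13 is 10 (since 4·10 = 40 = 3·13 + 1), so t ≡ 10·12 = 120 ≡ 3 (mod 13).
    Then x = 1 + 4·3 = 13, valid modulo lcm(4, 13) = 52: x ≡ 13 (mod 52).
  Combine with x ≡ 4 (mod 17); new modulus lcm = 884.
    Write x = 13 + 52·t and substitute into x ≡ 4 (mod 17): 52·t ≡ 4 − 13 = -9 (mod 17).
    Reduce coefficients mod 17: 1·t ≡ 8 (mod 17).
    So t ≡ 8 (mod 17).
    Then x = 13 + 52·8 = 429, valid modulo lcm(52, 17) = 884: x ≡ 429 (mod 884).
  Combine with x ≡ 2 (mod 11); new modulus lcm = 9724.
    Write x = 429 + 884·t and substitute into x ≡ 2 (mod 11): 884·t ≡ 2 − 429 = -427 (mod 11).
    Reduce coefficients mod 11: 4·t ≡ 2 (mod 11).
    The inverse of 4 mod 11 is 3 (since 4·3 = 12 = 1·11 + 1), so t ≡ 3·2 = 6 ≡ 6 (mod 11).
    Then x = 429 + 884·6 = 5733, valid modulo lcm(884, 11) = 9724: x ≡ 5733 (mod 9724).
Verify against each original: 5733 mod 4 = 1, 5733 mod 13 = 0, 5733 mod 17 = 4, 5733 mod 11 = 2.

x ≡ 5733 (mod 9724).


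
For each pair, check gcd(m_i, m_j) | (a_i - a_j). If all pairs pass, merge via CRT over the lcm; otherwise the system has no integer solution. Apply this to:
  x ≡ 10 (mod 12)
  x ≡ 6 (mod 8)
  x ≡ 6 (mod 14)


Moduli 12, 8, 14 are not pairwise coprime, so CRT works modulo lcm(m_i) when all pairwise compatibility conditions hold.
Pairwise compatibility: gcd(m_i, m_j) must divide a_i - a_j for every pair.
Merge one congruence at a time:
  Start: x ≡ 10 (mod 12).
  Combine with x ≡ 6 (mod 8): gcd(12, 8) = 4; 6 - 10 = -4, which IS divisible by 4, so compatible.
    Write x = 10 + 12·t and substitute into x ≡ 6 (mod 8): 12·t ≡ 6 − 10 = -4 (mod 8).
    Divide the congruence (and modulus) by g = 4: 3·t ≡ -1 (mod 2).
    Reduce coefficients mod 2: 1·t ≡ 1 (mod 2).
    So t ≡ 1 (mod 2).
    Then x = 10 + 12·1 = 22, valid modulo lcm(12, 8) = 24: x ≡ 22 (mod 24).
  Combine with x ≡ 6 (mod 14): gcd(24, 14) = 2; 6 - 22 = -16, which IS divisible by 2, so compatible.
    Write x = 22 + 24·t and substitute into x ≡ 6 (mod 14): 24·t ≡ 6 − 22 = -16 (mod 14).
    Divide the congruence (and modulus) by g = 2: 12·t ≡ -8 (mod 7).
    Reduce coefficients mod 7: 5·t ≡ 6 (mod 7).
    The inverse of 5 mod 7 is 3 (since 5·3 = 15 = 2·7 + 1), so t ≡ 3·6 = 18 ≡ 4 (mod 7).
    Then x = 22 + 24·4 = 118, valid modulo lcm(24, 14) = 168: x ≡ 118 (mod 168).
Verify: 118 mod 12 = 10, 118 mod 8 = 6, 118 mod 14 = 6.

x ≡ 118 (mod 168).


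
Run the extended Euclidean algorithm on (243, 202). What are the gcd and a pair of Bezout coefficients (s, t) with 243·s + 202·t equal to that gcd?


Euclidean algorithm on (243, 202) — divide until remainder is 0:
  243 = 1 · 202 + 41
  202 = 4 · 41 + 38
  41 = 1 · 38 + 3
  38 = 12 · 3 + 2
  3 = 1 · 2 + 1
  2 = 2 · 1 + 0
gcd(243, 202) = 1.
Track Bezout coefficients alongside the remainders: start with r₀ = 243 = a·1 + b·0 (s = 1, t = 0) and r₁ = 202 = a·0 + b·1 (s = 0, t = 1); each new remainder r_{k+1} = r_{k-1} − q_k·r_k inherits s_{k+1} = s_{k-1} − q_k·s_k, t_{k+1} = t_{k-1} − q_k·t_k, so r_k = a·s_k + b·t_k at every step:
  q = 1: r = 41, s = 1 − 1·0 = 1, t = 0 − 1·1 = -1  (check: 243·1 + 202·(-1) = 41)
  q = 4: r = 38, s = 0 − 4·1 = -4, t = 1 − 4·(-1) = 5  (check: 243·(-4) + 202·5 = 38)
  q = 1: r = 3, s = 1 − 1·(-4) = 5, t = -1 − 1·5 = -6  (check: 243·5 + 202·(-6) = 3)
  q = 12: r = 2, s = -4 − 12·5 = -64, t = 5 − 12·(-6) = 77  (check: 243·(-64) + 202·77 = 2)
  q = 1: r = 1, s = 5 − 1·(-64) = 69, t = -6 − 1·77 = -83  (check: 243·69 + 202·(-83) = 1)
The row with r = 1 (the gcd) gives the Bezout coefficients s = 69, t = -83.
Result: 243 · (69) + 202 · (-83) = 1.

gcd(243, 202) = 1; s = 69, t = -83 (check: 243·69 + 202·(-83) = 1).


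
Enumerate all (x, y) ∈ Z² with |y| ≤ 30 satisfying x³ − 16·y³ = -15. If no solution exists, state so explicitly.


The equation is x³ - 16y³ = -15. For fixed y, x³ = 16·y³ − 15, so a solution requires the RHS to be a perfect cube.
Strategy: iterate y from -30 to 30, compute RHS = 16·y³ − 15, and check whether it is a (positive or negative) perfect cube.
Check small values of y:
  y = 0: RHS = -15 is not a perfect cube.
  y = 1: RHS = 1 = (1)³ ⇒ x = 1 works.
  y = -1: RHS = -31 is not a perfect cube.
  y = 2: RHS = 113 is not a perfect cube.
  y = -2: RHS = -143 is not a perfect cube.
  y = 3: RHS = 417 is not a perfect cube.
  y = -3: RHS = -447 is not a perfect cube.
Continuing the search up to |y| = 30 finds no further solutions beyond those listed.
Collected solutions: (1, 1).

Solutions (with |y| ≤ 30): (1, 1).


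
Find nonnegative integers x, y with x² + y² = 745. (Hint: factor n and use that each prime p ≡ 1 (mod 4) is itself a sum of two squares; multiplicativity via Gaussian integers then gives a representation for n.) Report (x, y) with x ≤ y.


Step 1: Factor n = 745 = 5 · 149.
Step 2: Check the mod-4 condition on each prime factor: 5 ≡ 1 (mod 4), exponent 1; 149 ≡ 1 (mod 4), exponent 1.
All primes ≡ 3 (mod 4) appear to even exponent (or don't appear), so by the two-squares theorem n IS expressible as a sum of two squares.
Step 3: Build a representation. Here n = 5 · 149 is a product of primes ≡ 1 (mod 4). Each prime p ≡ 1 (mod 4) is itself a sum of two squares; find a² by testing p − a² for a perfect square:
  5: 5 − 1² = 4 = 2² ⇒ 5 = 1² + 2².
  149: 149 − 1² = 148, 149 − 2² = 145, 149 − 3² = 140, 149 − 4² = 133, 149 − 5² = 124, 149 − 6² = 113, 149 − 7² = 100 = 10² ⇒ 149 = 7² + 10².
  Combine using the Brahmagupta–Fibonacci identity (a² + b²)(c² + d²) = (ac − bd)² + (ad + bc)² = (ac + bd)² + (ad − bc)²:
  5 · 149 = 745: from (1² + 2²)(7² + 10²), take (1·7 − 2·10, 1·10 + 2·7) = (7 − 20, 10 + 14) = (-13, 24); dropping signs (only squares matter) gives (13, 24); check 13² + 24² = 169 + 576 = 745 ✓.
Step 4: Order so x ≤ y and verify: 13² + 24² = 169 + 576 = 745 = n. ✓

n = 745 = 13² + 24² (one valid representation with x ≤ y).


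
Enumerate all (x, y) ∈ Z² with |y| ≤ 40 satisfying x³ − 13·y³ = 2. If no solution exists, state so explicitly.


The equation is x³ - 13y³ = 2. For fixed y, x³ = 13·y³ + 2, so a solution requires the RHS to be a perfect cube.
Strategy: iterate y from -40 to 40, compute RHS = 13·y³ + 2, and check whether it is a (positive or negative) perfect cube.
Check small values of y:
  y = 0: RHS = 2 is not a perfect cube.
  y = 1: RHS = 15 is not a perfect cube.
  y = -1: RHS = -11 is not a perfect cube.
  y = 2: RHS = 106 is not a perfect cube.
  y = -2: RHS = -102 is not a perfect cube.
  y = 3: RHS = 353 is not a perfect cube.
  y = -3: RHS = -349 is not a perfect cube.
Continuing the search up to |y| = 40 finds no solutions either.
No (x, y) in the scanned range satisfies the equation.

No integer solutions with |y| ≤ 40.


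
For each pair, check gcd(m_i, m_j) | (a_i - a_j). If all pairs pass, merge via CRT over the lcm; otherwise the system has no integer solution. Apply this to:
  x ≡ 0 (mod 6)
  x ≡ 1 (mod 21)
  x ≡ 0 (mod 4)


Moduli 6, 21, 4 are not pairwise coprime, so CRT works modulo lcm(m_i) when all pairwise compatibility conditions hold.
Pairwise compatibility: gcd(m_i, m_j) must divide a_i - a_j for every pair.
Merge one congruence at a time:
  Start: x ≡ 0 (mod 6).
  Combine with x ≡ 1 (mod 21): gcd(6, 21) = 3, and 1 - 0 = 1 is NOT divisible by 3.
    ⇒ system is inconsistent (no integer solution).

No solution (the system is inconsistent).


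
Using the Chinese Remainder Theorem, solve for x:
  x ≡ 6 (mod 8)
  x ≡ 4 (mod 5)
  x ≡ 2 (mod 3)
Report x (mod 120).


Moduli 8, 5, 3 are pairwise coprime; by CRT there is a unique solution modulo M = 8 · 5 · 3 = 120.
Solve pairwise, accumulating the modulus:
  Start with x ≡ 6 (mod 8).
  Combine with x ≡ 4 (mod 5): since gcd(8, 5) = 1, we get a unique residue mod 40.
    Write x = 6 + 8·t and substitute into x ≡ 4 (mod 5): 8·t ≡ 4 − 6 = -2 (mod 5).
    Reduce coefficients mod 5: 3·t ≡ 3 (mod 5).
    The inverse of 3 mod 5 is 2 (since 3·2 = 6 = 1·5 + 1), so t ≡ 2·3 = 6 ≡ 1 (mod 5).
    Then x = 6 + 8·1 = 14, valid modulo lcm(8, 5) = 40: x ≡ 14 (mod 40).
  Combine with x ≡ 2 (mod 3): since gcd(40, 3) = 1, we get a unique residue mod 120.
    Write x = 14 + 40·t and substitute into x ≡ 2 (mod 3): 40·t ≡ 2 − 14 = -12 (mod 3).
    Reduce coefficients mod 3: 1·t ≡ 0 (mod 3).
    So t ≡ 0 (mod 3).
    Then x = 14 + 40·0 = 14, valid modulo lcm(40, 3) = 120: x ≡ 14 (mod 120).
Verify: 14 mod 8 = 6 ✓, 14 mod 5 = 4 ✓, 14 mod 3 = 2 ✓.

x ≡ 14 (mod 120).


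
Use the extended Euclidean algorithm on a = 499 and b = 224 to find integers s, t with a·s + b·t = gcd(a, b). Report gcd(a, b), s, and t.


Euclidean algorithm on (499, 224) — divide until remainder is 0:
  499 = 2 · 224 + 51
  224 = 4 · 51 + 20
  51 = 2 · 20 + 11
  20 = 1 · 11 + 9
  11 = 1 · 9 + 2
  9 = 4 · 2 + 1
  2 = 2 · 1 + 0
gcd(499, 224) = 1.
Track Bezout coefficients alongside the remainders: start with r₀ = 499 = a·1 + b·0 (s = 1, t = 0) and r₁ = 224 = a·0 + b·1 (s = 0, t = 1); each new remainder r_{k+1} = r_{k-1} − q_k·r_k inherits s_{k+1} = s_{k-1} − q_k·s_k, t_{k+1} = t_{k-1} − q_k·t_k, so r_k = a·s_k + b·t_k at every step:
  q = 2: r = 51, s = 1 − 2·0 = 1, t = 0 − 2·1 = -2  (check: 499·1 + 224·(-2) = 51)
  q = 4: r = 20, s = 0 − 4·1 = -4, t = 1 − 4·(-2) = 9  (check: 499·(-4) + 224·9 = 20)
  q = 2: r = 11, s = 1 − 2·(-4) = 9, t = -2 − 2·9 = -20  (check: 499·9 + 224·(-20) = 11)
  q = 1: r = 9, s = -4 − 1·9 = -13, t = 9 − 1·(-20) = 29  (check: 499·(-13) + 224·29 = 9)
  q = 1: r = 2, s = 9 − 1·(-13) = 22, t = -20 − 1·29 = -49  (check: 499·22 + 224·(-49) = 2)
  q = 4: r = 1, s = -13 − 4·22 = -101, t = 29 − 4·(-49) = 225  (check: 499·(-101) + 224·225 = 1)
The row with r = 1 (the gcd) gives the Bezout coefficients s = -101, t = 225.
Result: 499 · (-101) + 224 · (225) = 1.

gcd(499, 224) = 1; s = -101, t = 225 (check: 499·(-101) + 224·225 = 1).


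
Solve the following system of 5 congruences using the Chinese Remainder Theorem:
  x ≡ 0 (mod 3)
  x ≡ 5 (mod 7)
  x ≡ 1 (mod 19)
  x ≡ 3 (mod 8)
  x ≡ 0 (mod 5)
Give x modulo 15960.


Product of moduli M = 3 · 7 · 19 · 8 · 5 = 15960.
Merge one congruence at a time:
  Start: x ≡ 0 (mod 3).
  Combine with x ≡ 5 (mod 7); new modulus lcm = 21.
    Write x = 0 + 3·t and substitute into x ≡ 5 (mod 7): 3·t ≡ 5 − 0 = 5 (mod 7).
    The inverse of 3 mod 7 is 5 (since 3·5 = 15 = 2·7 + 1), so t ≡ 5·5 = 25 ≡ 4 (mod 7).
    Then x = 0 + 3·4 = 12, valid modulo lcm(3, 7) = 21: x ≡ 12 (mod 21).
  Combine with x ≡ 1 (mod 19); new modulus lcm = 399.
    Write x = 12 + 21·t and substitute into x ≡ 1 (mod 19): 21·t ≡ 1 − 12 = -11 (mod 19).
    Reduce coefficients mod 19: 2·t ≡ 8 (mod 19).
    The inverse of 2 mod 19 is 10 (since 2·10 = 20 = 1·19 + 1), so t ≡ 10·8 = 80 ≡ 4 (mod 19).
    Then x = 12 + 21·4 = 96, valid modulo lcm(21, 19) = 399: x ≡ 96 (mod 399).
  Combine with x ≡ 3 (mod 8); new modulus lcm = 3192.
    Write x = 96 + 399·t and substitute into x ≡ 3 (mod 8): 399·t ≡ 3 − 96 = -93 (mod 8).
    Reduce coefficients mod 8: 7·t ≡ 3 (mod 8).
    The inverse of 7 mod 8 is 7 (since 7·7 = 49 = 6·8 + 1), so t ≡ 7·3 = 21 ≡ 5 (mod 8).
    Then x = 96 + 399·5 = 2091, valid modulo lcm(399, 8) = 3192: x ≡ 2091 (mod 3192).
  Combine with x ≡ 0 (mod 5); new modulus lcm = 15960.
    Write x = 2091 + 3192·t and substitute into x ≡ 0 (mod 5): 3192·t ≡ 0 − 2091 = -2091 (mod 5).
    Reduce coefficients mod 5: 2·t ≡ 4 (mod 5).
    The inverse of 2 mod 5 is 3 (since 2·3 = 6 = 1·5 + 1), so t ≡ 3·4 = 12 ≡ 2 (mod 5).
    Then x = 2091 + 3192·2 = 8475, valid modulo lcm(3192, 5) = 15960: x ≡ 8475 (mod 15960).
Verify against each original: 8475 mod 3 = 0, 8475 mod 7 = 5, 8475 mod 19 = 1, 8475 mod 8 = 3, 8475 mod 5 = 0.

x ≡ 8475 (mod 15960).


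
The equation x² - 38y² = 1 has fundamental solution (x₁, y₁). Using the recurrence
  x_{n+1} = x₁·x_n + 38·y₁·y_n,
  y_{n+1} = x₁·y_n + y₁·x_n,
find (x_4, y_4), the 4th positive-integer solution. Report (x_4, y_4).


Step 1: Find the fundamental solution (x₁, y₁) of x² - 38y² = 1.
  Expand √38 as a continued fraction. a₀ = ⌊√38⌋ = 6; iterate m_{k+1} = d_k·a_k − m_k, d_{k+1} = (38 − m_{k+1}²)/d_k, a_{k+1} = ⌊(a₀ + m_{k+1})/d_{k+1}⌋ (starting m₀ = 0, d₀ = 1), with convergents p_k = a_k·p_{k-1} + p_{k-2}, q_k = a_k·q_{k-1} + q_{k-2} (p₋₁ = 1, q₋₁ = 0):
  k = 0: a₀ = 6; p₀/q₀ = 6/1; p₀² − 38·q₀² = 36 − 38 = -2.
  k = 1: m = 6, d = 2, a = ⌊(6 + 6)/2⌋ = 6; p/q = (6·6 + 1)/(6·1 + 0) = 37/6; p² − 38·q² = 1369 − 1368 = 1.
  The first convergent with p² − 38·q² = 1 gives the fundamental solution (x₁, y₁) = (37, 6).
Step 2: Apply the recurrence (x_{n+1}, y_{n+1}) = (x₁x_n + 38y₁y_n, x₁y_n + y₁x_n) repeatedly.
  From (x_1, y_1) = (37, 6): x_2 = 37·37 + 38·6·6 = 2737; y_2 = 37·6 + 6·37 = 444.
  From (x_2, y_2) = (2737, 444): x_3 = 37·2737 + 38·6·444 = 202501; y_3 = 37·444 + 6·2737 = 32850.
  From (x_3, y_3) = (202501, 32850): x_4 = 37·202501 + 38·6·32850 = 14982337; y_4 = 37·32850 + 6·202501 = 2430456.
Step 3: Verify x_4² - 38·y_4² = 224470421981569 - 224470421981568 = 1 (should be 1). ✓

(x_1, y_1) = (37, 6); (x_4, y_4) = (14982337, 2430456).


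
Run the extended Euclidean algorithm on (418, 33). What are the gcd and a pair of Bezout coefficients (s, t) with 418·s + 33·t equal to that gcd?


Euclidean algorithm on (418, 33) — divide until remainder is 0:
  418 = 12 · 33 + 22
  33 = 1 · 22 + 11
  22 = 2 · 11 + 0
gcd(418, 33) = 11.
Track Bezout coefficients alongside the remainders: start with r₀ = 418 = a·1 + b·0 (s = 1, t = 0) and r₁ = 33 = a·0 + b·1 (s = 0, t = 1); each new remainder r_{k+1} = r_{k-1} − q_k·r_k inherits s_{k+1} = s_{k-1} − q_k·s_k, t_{k+1} = t_{k-1} − q_k·t_k, so r_k = a·s_k + b·t_k at every step:
  q = 12: r = 22, s = 1 − 12·0 = 1, t = 0 − 12·1 = -12  (check: 418·1 + 33·(-12) = 22)
  q = 1: r = 11, s = 0 − 1·1 = -1, t = 1 − 1·(-12) = 13  (check: 418·(-1) + 33·13 = 11)
The row with r = 11 (the gcd) gives the Bezout coefficients s = -1, t = 13.
Result: 418 · (-1) + 33 · (13) = 11.

gcd(418, 33) = 11; s = -1, t = 13 (check: 418·(-1) + 33·13 = 11).


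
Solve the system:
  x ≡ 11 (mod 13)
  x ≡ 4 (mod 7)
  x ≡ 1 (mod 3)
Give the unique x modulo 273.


Moduli 13, 7, 3 are pairwise coprime; by CRT there is a unique solution modulo M = 13 · 7 · 3 = 273.
Solve pairwise, accumulating the modulus:
  Start with x ≡ 11 (mod 13).
  Combine with x ≡ 4 (mod 7): since gcd(13, 7) = 1, we get a unique residue mod 91.
    Write x = 11 + 13·t and substitute into x ≡ 4 (mod 7): 13·t ≡ 4 − 11 = -7 (mod 7).
    Reduce coefficients mod 7: 6·t ≡ 0 (mod 7).
    The inverse of 6 mod 7 is 6 (since 6·6 = 36 = 5·7 + 1), so t ≡ 6·0 = 0 ≡ 0 (mod 7).
    Then x = 11 + 13·0 = 11, valid modulo lcm(13, 7) = 91: x ≡ 11 (mod 91).
  Combine with x ≡ 1 (mod 3): since gcd(91, 3) = 1, we get a unique residue mod 273.
    Write x = 11 + 91·t and substitute into x ≡ 1 (mod 3): 91·t ≡ 1 − 11 = -10 (mod 3).
    Reduce coefficients mod 3: 1·t ≡ 2 (mod 3).
    So t ≡ 2 (mod 3).
    Then x = 11 + 91·2 = 193, valid modulo lcm(91, 3) = 273: x ≡ 193 (mod 273).
Verify: 193 mod 13 = 11 ✓, 193 mod 7 = 4 ✓, 193 mod 3 = 1 ✓.

x ≡ 193 (mod 273).


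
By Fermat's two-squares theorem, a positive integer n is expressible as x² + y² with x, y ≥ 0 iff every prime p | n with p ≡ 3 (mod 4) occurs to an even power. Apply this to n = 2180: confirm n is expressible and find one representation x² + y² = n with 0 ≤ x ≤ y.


Step 1: Factor n = 2180 = 2^2 · 5 · 109.
Step 2: Check the mod-4 condition on each prime factor: 2 = 2 (special); 5 ≡ 1 (mod 4), exponent 1; 109 ≡ 1 (mod 4), exponent 1.
All primes ≡ 3 (mod 4) appear to even exponent (or don't appear), so by the two-squares theorem n IS expressible as a sum of two squares.
Step 3: Build a representation. Group n = k² · m with k = 2 and m = 5 · 109 = 545 (a product of primes ≡ 1 (mod 4)); a representation of m scales to one of n via (k·x)² + (k·y)² = k²(x² + y²). Each prime p ≡ 1 (mod 4) is itself a sum of two squares; find a² by testing p − a² for a perfect square:
  5: 5 − 1² = 4 = 2² ⇒ 5 = 1² + 2².
  109: 109 − 1² = 108, 109 − 2² = 105, 109 − 3² = 100 = 10² ⇒ 109 = 3² + 10².
  Combine using the Brahmagupta–Fibonacci identity (a² + b²)(c² + d²) = (ac − bd)² + (ad + bc)² = (ac + bd)² + (ad − bc)²:
  5 · 109 = 545: from (1² + 2²)(3² + 10²), take (1·3 − 2·10, 1·10 + 2·3) = (3 − 20, 10 + 6) = (-17, 16); dropping signs (only squares matter) gives (17, 16); check 17² + 16² = 289 + 256 = 545 ✓.
  Scale by k = 2: (2·17, 2·16) = (34, 32).
Step 4: Order so x ≤ y and verify: 32² + 34² = 1024 + 1156 = 2180 = n. ✓

n = 2180 = 32² + 34² (one valid representation with x ≤ y).


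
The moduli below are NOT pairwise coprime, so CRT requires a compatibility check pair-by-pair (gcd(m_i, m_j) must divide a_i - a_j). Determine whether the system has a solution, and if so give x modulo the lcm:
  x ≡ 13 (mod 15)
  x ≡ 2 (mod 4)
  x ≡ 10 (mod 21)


Moduli 15, 4, 21 are not pairwise coprime, so CRT works modulo lcm(m_i) when all pairwise compatibility conditions hold.
Pairwise compatibility: gcd(m_i, m_j) must divide a_i - a_j for every pair.
Merge one congruence at a time:
  Start: x ≡ 13 (mod 15).
  Combine with x ≡ 2 (mod 4): gcd(15, 4) = 1; 2 - 13 = -11, which IS divisible by 1, so compatible.
    Write x = 13 + 15·t and substitute into x ≡ 2 (mod 4): 15·t ≡ 2 − 13 = -11 (mod 4).
    Reduce coefficients mod 4: 3·t ≡ 1 (mod 4).
    The inverse of 3 mod 4 is 3 (since 3·3 = 9 = 2·4 + 1), so t ≡ 3·1 = 3 ≡ 3 (mod 4).
    Then x = 13 + 15·3 = 58, valid modulo lcm(15, 4) = 60: x ≡ 58 (mod 60).
  Combine with x ≡ 10 (mod 21): gcd(60, 21) = 3; 10 - 58 = -48, which IS divisible by 3, so compatible.
    Write x = 58 + 60·t and substitute into x ≡ 10 (mod 21): 60·t ≡ 10 − 58 = -48 (mod 21).
    Divide the congruence (and modulus) by g = 3: 20·t ≡ -16 (mod 7).
    Reduce coefficients mod 7: 6·t ≡ 5 (mod 7).
    The inverse of 6 mod 7 is 6 (since 6·6 = 36 = 5·7 + 1), so t ≡ 6·5 = 30 ≡ 2 (mod 7).
    Then x = 58 + 60·2 = 178, valid modulo lcm(60, 21) = 420: x ≡ 178 (mod 420).
Verify: 178 mod 15 = 13, 178 mod 4 = 2, 178 mod 21 = 10.

x ≡ 178 (mod 420).


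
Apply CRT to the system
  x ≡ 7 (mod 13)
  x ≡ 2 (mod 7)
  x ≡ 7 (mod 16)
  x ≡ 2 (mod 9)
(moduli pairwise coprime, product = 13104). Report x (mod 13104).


Product of moduli M = 13 · 7 · 16 · 9 = 13104.
Merge one congruence at a time:
  Start: x ≡ 7 (mod 13).
  Combine with x ≡ 2 (mod 7); new modulus lcm = 91.
    Write x = 7 + 13·t and substitute into x ≡ 2 (mod 7): 13·t ≡ 2 − 7 = -5 (mod 7).
    Reduce coefficients mod 7: 6·t ≡ 2 (mod 7).
    The inverse of 6 mod 7 is 6 (since 6·6 = 36 = 5·7 + 1), so t ≡ 6·2 = 12 ≡ 5 (mod 7).
    Then x = 7 + 13·5 = 72, valid modulo lcm(13, 7) = 91: x ≡ 72 (mod 91).
  Combine with x ≡ 7 (mod 16); new modulus lcm = 1456.
    Write x = 72 + 91·t and substitute into x ≡ 7 (mod 16): 91·t ≡ 7 − 72 = -65 (mod 16).
    Reduce coefficients mod 16: 11·t ≡ 15 (mod 16).
    The inverse of 11 mod 16 is 3 (since 11·3 = 33 = 2·16 + 1), so t ≡ 3·15 = 45 ≡ 13 (mod 16).
    Then x = 72 + 91·13 = 1255, valid modulo lcm(91, 16) = 1456: x ≡ 1255 (mod 1456).
  Combine with x ≡ 2 (mod 9); new modulus lcm = 13104.
    Write x = 1255 + 1456·t and substitute into x ≡ 2 (mod 9): 1456·t ≡ 2 − 1255 = -1253 (mod 9).
    Reduce coefficients mod 9: 7·t ≡ 7 (mod 9).
    The inverse of 7 mod 9 is 4 (since 7·4 = 28 = 3·9 + 1), so t ≡ 4·7 = 28 ≡ 1 (mod 9).
    Then x = 1255 + 1456·1 = 2711, valid modulo lcm(1456, 9) = 13104: x ≡ 2711 (mod 13104).
Verify against each original: 2711 mod 13 = 7, 2711 mod 7 = 2, 2711 mod 16 = 7, 2711 mod 9 = 2.

x ≡ 2711 (mod 13104).


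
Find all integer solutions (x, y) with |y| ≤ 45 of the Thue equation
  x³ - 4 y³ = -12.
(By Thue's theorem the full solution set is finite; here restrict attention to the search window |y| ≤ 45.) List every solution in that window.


The equation is x³ - 4y³ = -12. For fixed y, x³ = 4·y³ − 12, so a solution requires the RHS to be a perfect cube.
Strategy: iterate y from -45 to 45, compute RHS = 4·y³ − 12, and check whether it is a (positive or negative) perfect cube.
Check small values of y:
  y = 0: RHS = -12 is not a perfect cube.
  y = 1: RHS = -8 = (-2)³ ⇒ x = -2 works.
  y = -1: RHS = -16 is not a perfect cube.
  y = 2: RHS = 20 is not a perfect cube.
  y = -2: RHS = -44 is not a perfect cube.
  y = 3: RHS = 96 is not a perfect cube.
  y = -3: RHS = -120 is not a perfect cube.
Continuing, at y = -5: RHS = -512 = (-8)³ ⇒ x = -8 works.
Searching the remaining y in |y| ≤ 45 finds no further solutions.
Collected solutions: (-2, 1), (-8, -5).

Solutions (with |y| ≤ 45): (-2, 1), (-8, -5).
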